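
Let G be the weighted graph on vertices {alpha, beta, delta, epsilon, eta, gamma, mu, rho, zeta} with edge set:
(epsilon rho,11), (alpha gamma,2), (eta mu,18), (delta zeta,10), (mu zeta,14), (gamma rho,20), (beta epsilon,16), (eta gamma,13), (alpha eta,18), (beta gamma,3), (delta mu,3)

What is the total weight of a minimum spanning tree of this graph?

76

Sort edges by weight, then run Kruskal:
alpha gamma (2): add — endpoints in different components.
beta gamma (3): add — endpoints in different components.
delta mu (3): add — endpoints in different components.
delta zeta (10): add — endpoints in different components.
epsilon rho (11): add — endpoints in different components.
eta gamma (13): add — endpoints in different components.
mu zeta (14): skip — mu and zeta already connected.
beta epsilon (16): add — endpoints in different components.
alpha eta (18): skip — eta and alpha already connected.
eta mu (18): add — endpoints in different components.
MST edges: alpha gamma, beta gamma, delta mu, delta zeta, epsilon rho, eta gamma, beta epsilon, eta mu; total weight 2+3+3+10+11+13+16+18 = 76.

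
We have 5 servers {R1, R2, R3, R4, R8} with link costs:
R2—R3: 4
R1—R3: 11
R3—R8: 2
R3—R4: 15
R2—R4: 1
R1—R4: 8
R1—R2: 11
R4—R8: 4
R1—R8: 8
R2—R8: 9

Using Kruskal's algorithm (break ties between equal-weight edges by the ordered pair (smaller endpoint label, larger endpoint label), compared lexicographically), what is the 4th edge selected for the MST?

Kruskal: consider edges lightest-first.
R2—R4 (1): add — endpoints in different components.
R3—R8 (2): add — endpoints in different components.
R2—R3 (4): add — endpoints in different components.
R4—R8 (4): skip — R8 and R4 already connected.
R1—R4 (8): add — endpoints in different components.
The 4th edge added is R1—R4.

R1-R4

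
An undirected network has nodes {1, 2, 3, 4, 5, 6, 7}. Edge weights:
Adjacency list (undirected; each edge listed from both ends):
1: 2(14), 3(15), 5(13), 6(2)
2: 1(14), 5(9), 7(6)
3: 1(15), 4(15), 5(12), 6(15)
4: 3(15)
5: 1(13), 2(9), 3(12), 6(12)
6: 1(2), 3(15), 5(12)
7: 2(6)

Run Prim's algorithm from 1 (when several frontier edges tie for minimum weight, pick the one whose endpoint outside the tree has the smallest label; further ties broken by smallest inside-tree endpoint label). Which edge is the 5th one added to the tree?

3-5

Grow the tree from 1 using Prim:
Step 1: frontier [1–6 2, 1–5 13, 1–2 14, 1–3 15] → take 1–6 (2); add 6.
Step 2: frontier [1–5 13, 1–2 14, 1–3 15, 5–6 12, 3–6 15] → take 5–6 (12); add 5.
Step 3: frontier [1–2 14, 1–3 15, 2–5 9, 3–5 12, 3–6 15] → take 2–5 (9); add 2.
Step 4: frontier [1–3 15, 2–7 6, 3–5 12, 3–6 15] → take 2–7 (6); add 7.
Step 5: frontier [1–3 15, 3–5 12, 3–6 15] → take 3–5 (12); add 3.
Step 6: frontier [3–4 15] → take 3–4 (15); add 4.
The 5th edge added is 3–5.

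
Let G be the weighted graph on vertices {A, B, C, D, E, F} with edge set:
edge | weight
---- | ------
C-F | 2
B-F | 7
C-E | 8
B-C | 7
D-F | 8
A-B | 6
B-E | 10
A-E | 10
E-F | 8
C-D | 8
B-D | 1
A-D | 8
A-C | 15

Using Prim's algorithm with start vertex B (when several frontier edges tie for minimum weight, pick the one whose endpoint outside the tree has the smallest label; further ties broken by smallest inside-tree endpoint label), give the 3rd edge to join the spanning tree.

Grow the tree from B using Prim:
Step 1: frontier [B-D 1, A-B 6, B-C 7, B-F 7, B-E 10] → take B-D (1); add D.
Step 2: frontier [A-B 6, B-C 7, B-F 7, B-E 10, A-D 8, C-D 8, D-F 8] → take A-B (6); add A.
Step 3: frontier [A-E 10, A-C 15, B-C 7, B-F 7, B-E 10, C-D 8, D-F 8] → take B-C (7); add C.
Step 4: frontier [A-E 10, B-F 7, B-E 10, C-F 2, C-E 8, D-F 8] → take C-F (2); add F.
Step 5: frontier [A-E 10, B-E 10, C-E 8, E-F 8] → take C-E (8); add E.
The 3rd edge added is B-C.

B-C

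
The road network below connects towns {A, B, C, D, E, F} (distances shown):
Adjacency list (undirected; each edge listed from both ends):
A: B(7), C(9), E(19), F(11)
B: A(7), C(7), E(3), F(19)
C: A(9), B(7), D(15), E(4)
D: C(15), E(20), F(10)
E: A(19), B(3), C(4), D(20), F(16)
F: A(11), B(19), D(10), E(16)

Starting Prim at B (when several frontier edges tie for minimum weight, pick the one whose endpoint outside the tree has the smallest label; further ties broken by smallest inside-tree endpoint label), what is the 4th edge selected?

Grow the tree from B using Prim:
Step 1: cheapest edge leaving the tree is B E (3); add E.
Step 2: cheapest edge leaving the tree is C E (4); add C.
Step 3: cheapest edge leaving the tree is A B (7); add A.
Step 4: cheapest edge leaving the tree is A F (11); add F.
Step 5: cheapest edge leaving the tree is D F (10); add D.
The 4th edge added is A F.

A-F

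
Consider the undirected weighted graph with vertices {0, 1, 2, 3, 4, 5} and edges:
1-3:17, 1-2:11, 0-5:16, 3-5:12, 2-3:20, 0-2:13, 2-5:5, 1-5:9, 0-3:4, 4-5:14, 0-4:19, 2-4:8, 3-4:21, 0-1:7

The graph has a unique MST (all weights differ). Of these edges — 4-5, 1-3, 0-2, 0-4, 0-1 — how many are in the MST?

Sort edges by weight, then run Kruskal:
0-3 (4): add. Components now {0,3} {1} {2} {4} {5}
2-5 (5): add. Components now {0,3} {1} {2,5} {4}
0-1 (7): add. Components now {0,1,3} {2,5} {4}
2-4 (8): add. Components now {0,1,3} {2,4,5}
1-5 (9): add. Components now {0,1,2,3,4,5}
MST edge set: {0-3, 2-5, 0-1, 2-4, 1-5}.
Of the listed edges, {0-1} are in the MST → 1.

1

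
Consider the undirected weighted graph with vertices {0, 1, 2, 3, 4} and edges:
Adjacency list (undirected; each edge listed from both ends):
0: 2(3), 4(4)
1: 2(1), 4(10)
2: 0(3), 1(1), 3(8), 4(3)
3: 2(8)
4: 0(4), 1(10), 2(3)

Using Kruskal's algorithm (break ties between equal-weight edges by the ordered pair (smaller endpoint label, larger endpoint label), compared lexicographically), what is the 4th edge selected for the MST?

Kruskal: consider edges lightest-first.
1-2 (1): add. Components now {0} {1,2} {3} {4}
0-2 (3): add. Components now {0,1,2} {3} {4}
2-4 (3): add. Components now {0,1,2,4} {3}
0-4 (4): skip — 0 and 4 already connected.
2-3 (8): add. Components now {0,1,2,3,4}
The 4th edge added is 2-3.

2-3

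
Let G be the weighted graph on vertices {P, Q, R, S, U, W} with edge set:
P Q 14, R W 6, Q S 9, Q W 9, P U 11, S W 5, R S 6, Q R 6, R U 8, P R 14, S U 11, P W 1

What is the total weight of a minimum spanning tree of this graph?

Kruskal: consider edges lightest-first.
P W (1): add — endpoints in different components.
S W (5): add — endpoints in different components.
Q R (6): add — endpoints in different components.
R S (6): add — endpoints in different components.
R W (6): skip — R and W already connected.
R U (8): add — endpoints in different components.
MST edges: P W, S W, Q R, R S, R U; total weight 1+5+6+6+8 = 26.

26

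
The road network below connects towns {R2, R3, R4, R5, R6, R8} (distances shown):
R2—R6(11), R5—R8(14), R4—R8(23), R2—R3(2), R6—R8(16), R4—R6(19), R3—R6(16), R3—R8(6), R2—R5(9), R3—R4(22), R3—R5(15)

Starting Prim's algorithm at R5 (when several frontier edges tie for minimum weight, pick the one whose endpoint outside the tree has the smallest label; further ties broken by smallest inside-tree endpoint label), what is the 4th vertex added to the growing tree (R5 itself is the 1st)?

R8

Grow the tree from R5 using Prim:
Step 1: frontier [R2—R5 9, R5—R8 14, R3—R5 15] → take R2—R5 (9); add R2.
Step 2: frontier [R2—R3 2, R2—R6 11, R5—R8 14, R3—R5 15] → take R2—R3 (2); add R3.
Step 3: frontier [R2—R6 11, R3—R8 6, R3—R6 16, R3—R4 22, R5—R8 14] → take R3—R8 (6); add R8.
Step 4: frontier [R2—R6 11, R3—R6 16, R3—R4 22, R6—R8 16, R4—R8 23] → take R2—R6 (11); add R6.
Step 5: frontier [R3—R4 22, R4—R6 19, R4—R8 23] → take R4—R6 (19); add R4.
Vertex order: R5, R2, R3, R8, R6, R4. The 4th vertex is R8.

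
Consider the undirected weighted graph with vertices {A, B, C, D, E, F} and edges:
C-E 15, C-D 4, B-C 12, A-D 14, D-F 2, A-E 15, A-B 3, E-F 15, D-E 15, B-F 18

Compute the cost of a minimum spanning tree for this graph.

Sort edges by weight, then run Kruskal:
D-F (2): add. Components now {A} {B} {C} {D,F} {E}
A-B (3): add. Components now {A,B} {C} {D,F} {E}
C-D (4): add. Components now {A,B} {C,D,F} {E}
B-C (12): add. Components now {A,B,C,D,F} {E}
A-D (14): skip — A and D already connected.
A-E (15): add. Components now {A,B,C,D,E,F}
MST edges: D-F, A-B, C-D, B-C, A-E; total weight 2+3+4+12+15 = 36.

36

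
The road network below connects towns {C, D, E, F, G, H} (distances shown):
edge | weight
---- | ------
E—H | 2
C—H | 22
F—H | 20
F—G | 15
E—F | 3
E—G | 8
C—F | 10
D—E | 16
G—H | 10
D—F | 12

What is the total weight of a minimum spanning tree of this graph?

Kruskal: consider edges lightest-first.
E—H (2): add. Components now {C} {D} {E,H} {F} {G}
E—F (3): add. Components now {C} {D} {E,F,H} {G}
E—G (8): add. Components now {C} {D} {E,F,G,H}
C—F (10): add. Components now {C,E,F,G,H} {D}
G—H (10): skip — G and H already connected.
D—F (12): add. Components now {C,D,E,F,G,H}
MST edges: E—H, E—F, E—G, C—F, D—F; total weight 2+3+8+10+12 = 35.

35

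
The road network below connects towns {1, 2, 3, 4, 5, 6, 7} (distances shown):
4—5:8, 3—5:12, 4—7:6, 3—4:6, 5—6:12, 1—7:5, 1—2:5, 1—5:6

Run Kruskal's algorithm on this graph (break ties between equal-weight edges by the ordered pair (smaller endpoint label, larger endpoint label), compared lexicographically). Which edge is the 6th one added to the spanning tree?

Kruskal's algorithm — process edges by increasing weight (ties by edge label):
1—2 (5): add. Components now {1,2} {3} {4} {5} {6} {7}
1—7 (5): add. Components now {1,2,7} {3} {4} {5} {6}
1—5 (6): add. Components now {1,2,5,7} {3} {4} {6}
3—4 (6): add. Components now {1,2,5,7} {3,4} {6}
4—7 (6): add. Components now {1,2,3,4,5,7} {6}
4—5 (8): skip — 4 and 5 already connected.
3—5 (12): skip — 3 and 5 already connected.
5—6 (12): add. Components now {1,2,3,4,5,6,7}
The 6th edge added is 5—6.

5-6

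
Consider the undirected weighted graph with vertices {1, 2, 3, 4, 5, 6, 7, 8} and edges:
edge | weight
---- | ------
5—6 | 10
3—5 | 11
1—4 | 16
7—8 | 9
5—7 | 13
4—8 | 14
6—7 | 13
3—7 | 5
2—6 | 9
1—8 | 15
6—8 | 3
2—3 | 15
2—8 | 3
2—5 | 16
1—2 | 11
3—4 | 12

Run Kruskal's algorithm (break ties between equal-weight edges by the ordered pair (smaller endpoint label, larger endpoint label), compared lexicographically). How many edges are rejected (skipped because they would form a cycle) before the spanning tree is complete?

Sort edges by weight, then run Kruskal:
2—8 (3): add — endpoints in different components.
6—8 (3): add — endpoints in different components.
3—7 (5): add — endpoints in different components.
2—6 (9): skip — 2 and 6 already connected.
7—8 (9): add — endpoints in different components.
5—6 (10): add — endpoints in different components.
1—2 (11): add — endpoints in different components.
3—5 (11): skip — 3 and 5 already connected.
3—4 (12): add — endpoints in different components.
Edges rejected before the tree was complete: 2.

2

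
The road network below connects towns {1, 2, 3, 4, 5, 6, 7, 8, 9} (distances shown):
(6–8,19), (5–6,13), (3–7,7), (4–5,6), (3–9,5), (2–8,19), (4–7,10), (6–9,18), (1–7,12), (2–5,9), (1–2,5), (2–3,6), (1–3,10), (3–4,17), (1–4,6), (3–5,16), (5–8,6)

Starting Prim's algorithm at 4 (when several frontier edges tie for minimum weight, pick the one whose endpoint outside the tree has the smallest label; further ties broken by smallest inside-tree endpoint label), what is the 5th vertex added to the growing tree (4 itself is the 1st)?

Prim's algorithm from 4:
Step 1: cheapest edge leaving the tree is 1–4 (6); add 1.
Step 2: cheapest edge leaving the tree is 1–2 (5); add 2.
Step 3: cheapest edge leaving the tree is 2–3 (6); add 3.
Step 4: cheapest edge leaving the tree is 3–9 (5); add 9.
Step 5: cheapest edge leaving the tree is 4–5 (6); add 5.
Step 6: cheapest edge leaving the tree is 5–8 (6); add 8.
Step 7: cheapest edge leaving the tree is 3–7 (7); add 7.
Step 8: cheapest edge leaving the tree is 5–6 (13); add 6.
Vertex order: 4, 1, 2, 3, 9, 5, 8, 7, 6. The 5th vertex is 9.

9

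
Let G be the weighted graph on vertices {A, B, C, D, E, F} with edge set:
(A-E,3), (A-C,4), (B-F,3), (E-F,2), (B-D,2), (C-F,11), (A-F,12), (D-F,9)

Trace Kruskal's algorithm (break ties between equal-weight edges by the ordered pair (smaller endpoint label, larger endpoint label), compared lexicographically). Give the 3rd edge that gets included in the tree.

Kruskal's algorithm — process edges by increasing weight (ties by edge label):
B-D (2): add — endpoints in different components.
E-F (2): add — endpoints in different components.
A-E (3): add — endpoints in different components.
B-F (3): add — endpoints in different components.
A-C (4): add — endpoints in different components.
The 3rd edge added is A-E.

A-E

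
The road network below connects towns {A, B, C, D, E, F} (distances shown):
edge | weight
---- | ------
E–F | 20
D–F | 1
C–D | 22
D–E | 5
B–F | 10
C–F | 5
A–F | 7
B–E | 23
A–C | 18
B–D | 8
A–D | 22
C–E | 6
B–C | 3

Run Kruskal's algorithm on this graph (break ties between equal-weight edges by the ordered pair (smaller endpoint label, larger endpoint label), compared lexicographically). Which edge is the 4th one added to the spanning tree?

D-E

Kruskal's algorithm — process edges by increasing weight (ties by edge label):
D–F (1): add. Components now {A} {B} {C} {D,F} {E}
B–C (3): add. Components now {A} {B,C} {D,F} {E}
C–F (5): add. Components now {A} {B,C,D,F} {E}
D–E (5): add. Components now {A} {B,C,D,E,F}
C–E (6): skip — C and E already connected.
A–F (7): add. Components now {A,B,C,D,E,F}
The 4th edge added is D–E.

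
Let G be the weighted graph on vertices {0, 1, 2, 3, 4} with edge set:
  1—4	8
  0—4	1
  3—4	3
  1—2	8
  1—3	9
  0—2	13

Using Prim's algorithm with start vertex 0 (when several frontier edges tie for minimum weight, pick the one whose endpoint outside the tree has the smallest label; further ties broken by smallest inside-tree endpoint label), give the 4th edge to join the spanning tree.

1-2

Grow the tree from 0 using Prim:
Step 1: frontier [0—4 1, 0—2 13] → take 0—4 (1); add 4.
Step 2: frontier [0—2 13, 3—4 3, 1—4 8] → take 3—4 (3); add 3.
Step 3: frontier [0—2 13, 1—3 9, 1—4 8] → take 1—4 (8); add 1.
Step 4: frontier [0—2 13, 1—2 8] → take 1—2 (8); add 2.
The 4th edge added is 1—2.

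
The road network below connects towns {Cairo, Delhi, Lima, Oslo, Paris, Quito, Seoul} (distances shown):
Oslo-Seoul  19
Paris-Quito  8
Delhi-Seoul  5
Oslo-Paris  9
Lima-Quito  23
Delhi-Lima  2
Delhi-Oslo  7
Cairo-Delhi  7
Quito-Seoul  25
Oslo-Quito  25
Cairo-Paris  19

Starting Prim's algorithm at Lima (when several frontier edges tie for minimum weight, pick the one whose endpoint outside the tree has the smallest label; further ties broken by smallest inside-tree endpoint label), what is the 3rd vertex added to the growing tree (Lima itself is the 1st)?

Seoul

Prim, starting at Lima.
Step 1: frontier [Delhi-Lima 2, Lima-Quito 23] → take Delhi-Lima (2); add Delhi.
Step 2: frontier [Delhi-Seoul 5, Cairo-Delhi 7, Delhi-Oslo 7, Lima-Quito 23] → take Delhi-Seoul (5); add Seoul.
Step 3: frontier [Cairo-Delhi 7, Delhi-Oslo 7, Lima-Quito 23, Oslo-Seoul 19, Quito-Seoul 25] → take Cairo-Delhi (7); add Cairo.
Step 4: frontier [Cairo-Paris 19, Delhi-Oslo 7, Lima-Quito 23, Oslo-Seoul 19, Quito-Seoul 25] → take Delhi-Oslo (7); add Oslo.
Step 5: frontier [Cairo-Paris 19, Lima-Quito 23, Oslo-Paris 9, Oslo-Quito 25, Quito-Seoul 25] → take Oslo-Paris (9); add Paris.
Step 6: frontier [Lima-Quito 23, Oslo-Quito 25, Paris-Quito 8, Quito-Seoul 25] → take Paris-Quito (8); add Quito.
Vertex order: Lima, Delhi, Seoul, Cairo, Oslo, Paris, Quito. The 3rd vertex is Seoul.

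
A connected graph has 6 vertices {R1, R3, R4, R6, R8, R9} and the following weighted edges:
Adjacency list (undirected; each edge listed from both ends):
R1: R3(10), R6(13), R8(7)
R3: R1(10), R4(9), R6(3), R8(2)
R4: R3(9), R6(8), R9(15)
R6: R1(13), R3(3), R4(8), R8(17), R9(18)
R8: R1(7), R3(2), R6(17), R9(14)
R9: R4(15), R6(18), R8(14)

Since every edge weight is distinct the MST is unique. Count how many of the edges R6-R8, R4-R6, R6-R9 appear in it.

1

Kruskal: consider edges lightest-first.
R3-R8 (2): add — endpoints in different components.
R3-R6 (3): add — endpoints in different components.
R1-R8 (7): add — endpoints in different components.
R4-R6 (8): add — endpoints in different components.
R3-R4 (9): skip — R4 and R3 already connected.
R1-R3 (10): skip — R3 and R1 already connected.
R1-R6 (13): skip — R1 and R6 already connected.
R8-R9 (14): add — endpoints in different components.
MST edge set: {R3-R8, R3-R6, R1-R8, R4-R6, R8-R9}.
Of the listed edges, {R4-R6} are in the MST → 1.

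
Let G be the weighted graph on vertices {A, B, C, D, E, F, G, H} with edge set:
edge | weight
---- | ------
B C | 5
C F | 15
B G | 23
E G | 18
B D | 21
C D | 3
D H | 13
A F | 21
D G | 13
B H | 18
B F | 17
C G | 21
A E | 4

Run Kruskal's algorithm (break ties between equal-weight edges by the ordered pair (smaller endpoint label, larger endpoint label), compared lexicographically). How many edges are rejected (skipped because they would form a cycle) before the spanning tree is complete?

2

Kruskal: consider edges lightest-first.
C D (3): add — endpoints in different components.
A E (4): add — endpoints in different components.
B C (5): add — endpoints in different components.
D G (13): add — endpoints in different components.
D H (13): add — endpoints in different components.
C F (15): add — endpoints in different components.
B F (17): skip — B and F already connected.
B H (18): skip — B and H already connected.
E G (18): add — endpoints in different components.
Edges rejected before the tree was complete: 2.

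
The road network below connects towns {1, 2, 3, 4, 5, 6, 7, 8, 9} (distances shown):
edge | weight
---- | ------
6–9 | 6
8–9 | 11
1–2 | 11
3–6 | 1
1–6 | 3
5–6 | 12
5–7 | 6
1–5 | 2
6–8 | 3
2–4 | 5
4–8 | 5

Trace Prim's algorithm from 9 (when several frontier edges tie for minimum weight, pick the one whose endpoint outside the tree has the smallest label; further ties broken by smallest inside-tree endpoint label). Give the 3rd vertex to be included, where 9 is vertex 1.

Grow the tree from 9 using Prim:
Step 1: cheapest edge leaving the tree is 6–9 (6); add 6.
Step 2: cheapest edge leaving the tree is 3–6 (1); add 3.
Step 3: cheapest edge leaving the tree is 1–6 (3); add 1.
Step 4: cheapest edge leaving the tree is 1–5 (2); add 5.
Step 5: cheapest edge leaving the tree is 6–8 (3); add 8.
Step 6: cheapest edge leaving the tree is 4–8 (5); add 4.
Step 7: cheapest edge leaving the tree is 2–4 (5); add 2.
Step 8: cheapest edge leaving the tree is 5–7 (6); add 7.
Vertex order: 9, 6, 3, 1, 5, 8, 4, 2, 7. The 3rd vertex is 3.

3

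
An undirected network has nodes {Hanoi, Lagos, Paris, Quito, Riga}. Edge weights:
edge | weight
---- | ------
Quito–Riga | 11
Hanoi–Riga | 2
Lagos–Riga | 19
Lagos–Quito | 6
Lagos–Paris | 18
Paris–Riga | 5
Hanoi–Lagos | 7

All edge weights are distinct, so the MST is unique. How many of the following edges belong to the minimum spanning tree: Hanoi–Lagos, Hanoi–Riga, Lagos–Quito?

3

Sort edges by weight, then run Kruskal:
Hanoi–Riga (2): add — endpoints in different components.
Paris–Riga (5): add — endpoints in different components.
Lagos–Quito (6): add — endpoints in different components.
Hanoi–Lagos (7): add — endpoints in different components.
MST edge set: {Hanoi–Riga, Paris–Riga, Lagos–Quito, Hanoi–Lagos}.
Of the listed edges, {Hanoi–Lagos, Hanoi–Riga, Lagos–Quito} are in the MST → 3.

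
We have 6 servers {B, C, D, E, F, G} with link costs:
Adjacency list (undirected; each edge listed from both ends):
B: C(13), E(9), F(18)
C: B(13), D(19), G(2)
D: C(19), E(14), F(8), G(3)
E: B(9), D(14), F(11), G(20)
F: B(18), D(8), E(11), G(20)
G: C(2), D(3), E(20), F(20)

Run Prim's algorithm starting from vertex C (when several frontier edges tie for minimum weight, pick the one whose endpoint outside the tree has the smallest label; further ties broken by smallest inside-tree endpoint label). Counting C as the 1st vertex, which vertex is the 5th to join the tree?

Prim's algorithm from C:
Step 1: cheapest edge leaving the tree is C—G (2); add G.
Step 2: cheapest edge leaving the tree is D—G (3); add D.
Step 3: cheapest edge leaving the tree is D—F (8); add F.
Step 4: cheapest edge leaving the tree is E—F (11); add E.
Step 5: cheapest edge leaving the tree is B—E (9); add B.
Vertex order: C, G, D, F, E, B. The 5th vertex is E.

E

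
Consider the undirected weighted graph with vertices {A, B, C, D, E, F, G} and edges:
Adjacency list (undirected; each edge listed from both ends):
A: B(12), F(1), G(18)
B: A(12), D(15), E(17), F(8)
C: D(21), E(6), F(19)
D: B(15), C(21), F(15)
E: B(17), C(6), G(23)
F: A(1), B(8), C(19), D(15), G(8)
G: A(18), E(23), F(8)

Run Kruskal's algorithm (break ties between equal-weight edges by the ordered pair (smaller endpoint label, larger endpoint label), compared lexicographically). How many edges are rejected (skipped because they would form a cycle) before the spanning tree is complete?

2

Sort edges by weight, then run Kruskal:
A–F (1): add — endpoints in different components.
C–E (6): add — endpoints in different components.
B–F (8): add — endpoints in different components.
F–G (8): add — endpoints in different components.
A–B (12): skip — A and B already connected.
B–D (15): add — endpoints in different components.
D–F (15): skip — D and F already connected.
B–E (17): add — endpoints in different components.
Edges rejected before the tree was complete: 2.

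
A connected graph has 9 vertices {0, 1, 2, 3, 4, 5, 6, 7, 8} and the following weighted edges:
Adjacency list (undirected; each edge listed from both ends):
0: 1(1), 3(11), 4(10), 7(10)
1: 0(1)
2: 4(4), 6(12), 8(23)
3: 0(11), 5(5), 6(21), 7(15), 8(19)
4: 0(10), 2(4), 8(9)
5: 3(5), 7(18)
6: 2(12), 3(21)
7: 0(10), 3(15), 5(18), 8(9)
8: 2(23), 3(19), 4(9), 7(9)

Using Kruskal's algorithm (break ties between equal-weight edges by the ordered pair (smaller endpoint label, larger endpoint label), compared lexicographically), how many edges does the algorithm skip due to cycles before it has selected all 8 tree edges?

1

Sort edges by weight, then run Kruskal:
0 1 (1): add — endpoints in different components.
2 4 (4): add — endpoints in different components.
3 5 (5): add — endpoints in different components.
4 8 (9): add — endpoints in different components.
7 8 (9): add — endpoints in different components.
0 4 (10): add — endpoints in different components.
0 7 (10): skip — 0 and 7 already connected.
0 3 (11): add — endpoints in different components.
2 6 (12): add — endpoints in different components.
Edges rejected before the tree was complete: 1.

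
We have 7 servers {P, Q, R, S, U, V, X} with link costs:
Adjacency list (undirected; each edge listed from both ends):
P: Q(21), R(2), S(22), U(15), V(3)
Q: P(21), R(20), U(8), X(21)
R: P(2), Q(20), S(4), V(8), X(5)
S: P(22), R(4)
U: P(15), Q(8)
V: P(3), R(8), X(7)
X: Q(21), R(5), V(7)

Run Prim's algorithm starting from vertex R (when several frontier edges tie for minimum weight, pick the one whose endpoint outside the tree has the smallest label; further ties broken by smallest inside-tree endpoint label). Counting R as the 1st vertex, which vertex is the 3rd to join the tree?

Prim, starting at R.
Step 1: cheapest edge leaving the tree is P-R (2); add P.
Step 2: cheapest edge leaving the tree is P-V (3); add V.
Step 3: cheapest edge leaving the tree is R-S (4); add S.
Step 4: cheapest edge leaving the tree is R-X (5); add X.
Step 5: cheapest edge leaving the tree is P-U (15); add U.
Step 6: cheapest edge leaving the tree is Q-U (8); add Q.
Vertex order: R, P, V, S, X, U, Q. The 3rd vertex is V.

V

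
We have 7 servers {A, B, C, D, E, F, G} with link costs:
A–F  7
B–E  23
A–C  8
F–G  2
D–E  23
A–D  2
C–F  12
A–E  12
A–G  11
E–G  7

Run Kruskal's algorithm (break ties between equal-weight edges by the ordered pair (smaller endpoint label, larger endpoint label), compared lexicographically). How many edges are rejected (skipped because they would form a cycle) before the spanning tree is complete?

3

Kruskal's algorithm — process edges by increasing weight (ties by edge label):
A–D (2): add. Components now {A,D} {B} {C} {E} {F} {G}
F–G (2): add. Components now {A,D} {B} {C} {E} {F,G}
A–F (7): add. Components now {A,D,F,G} {B} {C} {E}
E–G (7): add. Components now {A,D,E,F,G} {B} {C}
A–C (8): add. Components now {A,C,D,E,F,G} {B}
A–G (11): skip — A and G already connected.
A–E (12): skip — A and E already connected.
C–F (12): skip — C and F already connected.
B–E (23): add. Components now {A,B,C,D,E,F,G}
Edges rejected before the tree was complete: 3.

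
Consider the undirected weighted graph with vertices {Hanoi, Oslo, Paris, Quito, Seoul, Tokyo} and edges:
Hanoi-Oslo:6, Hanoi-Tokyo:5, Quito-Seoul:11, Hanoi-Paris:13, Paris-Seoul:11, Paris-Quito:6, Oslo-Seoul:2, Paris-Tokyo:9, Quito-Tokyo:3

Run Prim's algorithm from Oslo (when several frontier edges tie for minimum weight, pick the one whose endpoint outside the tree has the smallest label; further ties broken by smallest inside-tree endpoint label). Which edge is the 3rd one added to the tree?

Hanoi-Tokyo

Prim's algorithm from Oslo:
Step 1: frontier [Oslo-Seoul 2, Hanoi-Oslo 6] → take Oslo-Seoul (2); add Seoul.
Step 2: frontier [Hanoi-Oslo 6, Paris-Seoul 11, Quito-Seoul 11] → take Hanoi-Oslo (6); add Hanoi.
Step 3: frontier [Hanoi-Tokyo 5, Hanoi-Paris 13, Paris-Seoul 11, Quito-Seoul 11] → take Hanoi-Tokyo (5); add Tokyo.
Step 4: frontier [Hanoi-Paris 13, Paris-Seoul 11, Quito-Seoul 11, Quito-Tokyo 3, Paris-Tokyo 9] → take Quito-Tokyo (3); add Quito.
Step 5: frontier [Hanoi-Paris 13, Paris-Quito 6, Paris-Seoul 11, Paris-Tokyo 9] → take Paris-Quito (6); add Paris.
The 3rd edge added is Hanoi-Tokyo.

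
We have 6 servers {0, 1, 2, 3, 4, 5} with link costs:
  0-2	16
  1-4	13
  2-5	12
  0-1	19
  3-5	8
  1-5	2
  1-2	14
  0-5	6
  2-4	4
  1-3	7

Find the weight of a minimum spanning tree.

31

Kruskal: consider edges lightest-first.
1-5 (2): add — endpoints in different components.
2-4 (4): add — endpoints in different components.
0-5 (6): add — endpoints in different components.
1-3 (7): add — endpoints in different components.
3-5 (8): skip — 3 and 5 already connected.
2-5 (12): add — endpoints in different components.
MST edges: 1-5, 2-4, 0-5, 1-3, 2-5; total weight 2+4+6+7+12 = 31.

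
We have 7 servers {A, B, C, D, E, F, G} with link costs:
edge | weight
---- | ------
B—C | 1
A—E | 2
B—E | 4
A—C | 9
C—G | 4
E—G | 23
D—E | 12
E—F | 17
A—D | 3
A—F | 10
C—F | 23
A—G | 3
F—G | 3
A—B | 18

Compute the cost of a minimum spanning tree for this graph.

16

Kruskal: consider edges lightest-first.
B—C (1): add. Components now {A} {B,C} {D} {E} {F} {G}
A—E (2): add. Components now {A,E} {B,C} {D} {F} {G}
A—D (3): add. Components now {A,D,E} {B,C} {F} {G}
A—G (3): add. Components now {A,D,E,G} {B,C} {F}
F—G (3): add. Components now {A,D,E,F,G} {B,C}
B—E (4): add. Components now {A,B,C,D,E,F,G}
MST edges: B—C, A—E, A—D, A—G, F—G, B—E; total weight 1+2+3+3+3+4 = 16.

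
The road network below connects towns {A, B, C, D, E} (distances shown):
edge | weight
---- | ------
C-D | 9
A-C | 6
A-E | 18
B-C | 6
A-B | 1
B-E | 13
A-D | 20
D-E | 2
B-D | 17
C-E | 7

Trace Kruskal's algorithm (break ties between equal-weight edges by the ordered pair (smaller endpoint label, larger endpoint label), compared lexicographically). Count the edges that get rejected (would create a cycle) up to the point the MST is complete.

Sort edges by weight, then run Kruskal:
A-B (1): add — endpoints in different components.
D-E (2): add — endpoints in different components.
A-C (6): add — endpoints in different components.
B-C (6): skip — B and C already connected.
C-E (7): add — endpoints in different components.
Edges rejected before the tree was complete: 1.

1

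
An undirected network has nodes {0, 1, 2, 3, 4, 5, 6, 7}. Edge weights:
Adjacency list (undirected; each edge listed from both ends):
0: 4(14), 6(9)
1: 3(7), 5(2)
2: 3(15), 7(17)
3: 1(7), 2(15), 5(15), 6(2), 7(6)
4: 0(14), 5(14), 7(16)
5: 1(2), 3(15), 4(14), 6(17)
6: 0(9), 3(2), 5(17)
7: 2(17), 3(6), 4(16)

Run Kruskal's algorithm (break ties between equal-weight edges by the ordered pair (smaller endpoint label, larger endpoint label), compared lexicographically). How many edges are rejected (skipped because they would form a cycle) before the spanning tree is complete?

1

Sort edges by weight, then run Kruskal:
1 5 (2): add — endpoints in different components.
3 6 (2): add — endpoints in different components.
3 7 (6): add — endpoints in different components.
1 3 (7): add — endpoints in different components.
0 6 (9): add — endpoints in different components.
0 4 (14): add — endpoints in different components.
4 5 (14): skip — 4 and 5 already connected.
2 3 (15): add — endpoints in different components.
Edges rejected before the tree was complete: 1.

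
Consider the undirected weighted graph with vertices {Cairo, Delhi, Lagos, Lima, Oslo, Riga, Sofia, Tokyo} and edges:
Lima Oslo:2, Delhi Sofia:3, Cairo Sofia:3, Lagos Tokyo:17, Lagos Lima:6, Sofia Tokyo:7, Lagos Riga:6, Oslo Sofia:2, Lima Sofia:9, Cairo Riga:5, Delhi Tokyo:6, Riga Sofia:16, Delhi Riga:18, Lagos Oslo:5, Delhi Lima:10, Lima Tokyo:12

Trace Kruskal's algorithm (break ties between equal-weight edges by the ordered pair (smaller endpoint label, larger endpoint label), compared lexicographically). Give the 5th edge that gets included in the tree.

Kruskal's algorithm — process edges by increasing weight (ties by edge label):
Lima Oslo (2): add — endpoints in different components.
Oslo Sofia (2): add — endpoints in different components.
Cairo Sofia (3): add — endpoints in different components.
Delhi Sofia (3): add — endpoints in different components.
Cairo Riga (5): add — endpoints in different components.
Lagos Oslo (5): add — endpoints in different components.
Delhi Tokyo (6): add — endpoints in different components.
The 5th edge added is Cairo Riga.

Cairo-Riga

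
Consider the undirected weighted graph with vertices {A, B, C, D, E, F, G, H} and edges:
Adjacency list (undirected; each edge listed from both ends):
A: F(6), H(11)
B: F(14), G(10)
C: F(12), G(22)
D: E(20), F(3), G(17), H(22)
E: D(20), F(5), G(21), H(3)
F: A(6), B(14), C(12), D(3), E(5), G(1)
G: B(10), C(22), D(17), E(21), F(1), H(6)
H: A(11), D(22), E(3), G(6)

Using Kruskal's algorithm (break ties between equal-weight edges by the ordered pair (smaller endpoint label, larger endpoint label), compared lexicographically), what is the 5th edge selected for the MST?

Kruskal's algorithm — process edges by increasing weight (ties by edge label):
F-G (1): add — endpoints in different components.
D-F (3): add — endpoints in different components.
E-H (3): add — endpoints in different components.
E-F (5): add — endpoints in different components.
A-F (6): add — endpoints in different components.
G-H (6): skip — G and H already connected.
B-G (10): add — endpoints in different components.
A-H (11): skip — A and H already connected.
C-F (12): add — endpoints in different components.
The 5th edge added is A-F.

A-F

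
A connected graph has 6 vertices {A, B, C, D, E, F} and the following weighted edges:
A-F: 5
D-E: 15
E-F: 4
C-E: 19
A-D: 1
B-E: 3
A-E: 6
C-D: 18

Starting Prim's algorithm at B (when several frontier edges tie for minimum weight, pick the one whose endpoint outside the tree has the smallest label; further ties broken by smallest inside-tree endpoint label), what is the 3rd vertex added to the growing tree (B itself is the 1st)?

Prim's algorithm from B:
Step 1: frontier [B-E 3] → take B-E (3); add E.
Step 2: frontier [E-F 4, A-E 6, D-E 15, C-E 19] → take E-F (4); add F.
Step 3: frontier [A-E 6, D-E 15, C-E 19, A-F 5] → take A-F (5); add A.
Step 4: frontier [A-D 1, D-E 15, C-E 19] → take A-D (1); add D.
Step 5: frontier [C-D 18, C-E 19] → take C-D (18); add C.
Vertex order: B, E, F, A, D, C. The 3rd vertex is F.

F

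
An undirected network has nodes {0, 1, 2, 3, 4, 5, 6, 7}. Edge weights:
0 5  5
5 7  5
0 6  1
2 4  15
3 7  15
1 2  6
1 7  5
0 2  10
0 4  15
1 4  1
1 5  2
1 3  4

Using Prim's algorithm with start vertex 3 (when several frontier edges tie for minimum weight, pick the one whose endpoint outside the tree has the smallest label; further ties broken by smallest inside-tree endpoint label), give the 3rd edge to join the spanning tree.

Prim, starting at 3.
Step 1: cheapest edge leaving the tree is 1 3 (4); add 1.
Step 2: cheapest edge leaving the tree is 1 4 (1); add 4.
Step 3: cheapest edge leaving the tree is 1 5 (2); add 5.
Step 4: cheapest edge leaving the tree is 0 5 (5); add 0.
Step 5: cheapest edge leaving the tree is 0 6 (1); add 6.
Step 6: cheapest edge leaving the tree is 1 7 (5); add 7.
Step 7: cheapest edge leaving the tree is 1 2 (6); add 2.
The 3rd edge added is 1 5.

1-5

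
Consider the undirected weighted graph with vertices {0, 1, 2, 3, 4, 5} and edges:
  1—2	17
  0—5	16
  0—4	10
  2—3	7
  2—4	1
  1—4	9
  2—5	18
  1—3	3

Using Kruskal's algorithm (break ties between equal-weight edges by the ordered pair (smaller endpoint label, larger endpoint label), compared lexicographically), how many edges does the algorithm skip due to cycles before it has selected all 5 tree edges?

Sort edges by weight, then run Kruskal:
2—4 (1): add — endpoints in different components.
1—3 (3): add — endpoints in different components.
2—3 (7): add — endpoints in different components.
1—4 (9): skip — 1 and 4 already connected.
0—4 (10): add — endpoints in different components.
0—5 (16): add — endpoints in different components.
Edges rejected before the tree was complete: 1.

1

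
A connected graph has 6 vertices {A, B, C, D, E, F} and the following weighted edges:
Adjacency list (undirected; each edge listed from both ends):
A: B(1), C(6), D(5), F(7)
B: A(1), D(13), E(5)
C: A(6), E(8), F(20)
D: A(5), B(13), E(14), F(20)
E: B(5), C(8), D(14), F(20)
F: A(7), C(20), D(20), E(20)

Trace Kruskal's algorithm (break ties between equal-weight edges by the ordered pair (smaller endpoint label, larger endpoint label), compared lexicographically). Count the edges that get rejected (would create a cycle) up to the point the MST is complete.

0

Sort edges by weight, then run Kruskal:
A—B (1): add — endpoints in different components.
A—D (5): add — endpoints in different components.
B—E (5): add — endpoints in different components.
A—C (6): add — endpoints in different components.
A—F (7): add — endpoints in different components.
Edges rejected before the tree was complete: 0.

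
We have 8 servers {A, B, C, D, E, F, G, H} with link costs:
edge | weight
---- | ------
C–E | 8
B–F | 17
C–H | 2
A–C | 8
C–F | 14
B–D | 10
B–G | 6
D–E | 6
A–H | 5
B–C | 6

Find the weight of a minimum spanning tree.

Kruskal: consider edges lightest-first.
C–H (2): add — endpoints in different components.
A–H (5): add — endpoints in different components.
B–C (6): add — endpoints in different components.
B–G (6): add — endpoints in different components.
D–E (6): add — endpoints in different components.
A–C (8): skip — A and C already connected.
C–E (8): add — endpoints in different components.
B–D (10): skip — B and D already connected.
C–F (14): add — endpoints in different components.
MST edges: C–H, A–H, B–C, B–G, D–E, C–E, C–F; total weight 2+5+6+6+6+8+14 = 47.

47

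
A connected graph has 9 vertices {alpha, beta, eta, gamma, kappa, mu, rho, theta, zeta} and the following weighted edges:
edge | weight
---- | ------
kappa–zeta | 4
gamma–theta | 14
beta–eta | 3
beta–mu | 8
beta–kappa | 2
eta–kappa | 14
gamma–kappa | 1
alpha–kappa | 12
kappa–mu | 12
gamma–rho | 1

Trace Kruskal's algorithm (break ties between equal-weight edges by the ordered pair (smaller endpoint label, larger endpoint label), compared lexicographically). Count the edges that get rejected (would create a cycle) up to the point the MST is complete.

Kruskal's algorithm — process edges by increasing weight (ties by edge label):
gamma–kappa (1): add — endpoints in different components.
gamma–rho (1): add — endpoints in different components.
beta–kappa (2): add — endpoints in different components.
beta–eta (3): add — endpoints in different components.
kappa–zeta (4): add — endpoints in different components.
beta–mu (8): add — endpoints in different components.
alpha–kappa (12): add — endpoints in different components.
kappa–mu (12): skip — mu and kappa already connected.
eta–kappa (14): skip — eta and kappa already connected.
gamma–theta (14): add — endpoints in different components.
Edges rejected before the tree was complete: 2.

2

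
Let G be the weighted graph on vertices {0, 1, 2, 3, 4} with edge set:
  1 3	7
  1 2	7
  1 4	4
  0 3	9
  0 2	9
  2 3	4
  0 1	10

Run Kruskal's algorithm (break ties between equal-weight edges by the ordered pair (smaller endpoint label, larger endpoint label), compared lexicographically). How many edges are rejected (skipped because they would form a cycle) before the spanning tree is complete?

1

Kruskal: consider edges lightest-first.
1 4 (4): add. Components now {0} {1,4} {2} {3}
2 3 (4): add. Components now {0} {1,4} {2,3}
1 2 (7): add. Components now {0} {1,2,3,4}
1 3 (7): skip — 1 and 3 already connected.
0 2 (9): add. Components now {0,1,2,3,4}
Edges rejected before the tree was complete: 1.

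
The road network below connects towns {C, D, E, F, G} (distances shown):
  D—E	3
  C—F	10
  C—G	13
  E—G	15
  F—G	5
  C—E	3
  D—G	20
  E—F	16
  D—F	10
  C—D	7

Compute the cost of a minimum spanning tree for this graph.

21

Prim, starting at E.
Step 1: frontier [C—E 3, D—E 3, E—G 15, E—F 16] → take C—E (3); add C.
Step 2: frontier [C—D 7, C—F 10, C—G 13, D—E 3, E—G 15, E—F 16] → take D—E (3); add D.
Step 3: frontier [C—F 10, C—G 13, D—F 10, D—G 20, E—G 15, E—F 16] → take C—F (10); add F.
Step 4: frontier [C—G 13, D—G 20, E—G 15, F—G 5] → take F—G (5); add G.
MST edges: C—E, D—E, C—F, F—G; total weight 3+3+10+5 = 21.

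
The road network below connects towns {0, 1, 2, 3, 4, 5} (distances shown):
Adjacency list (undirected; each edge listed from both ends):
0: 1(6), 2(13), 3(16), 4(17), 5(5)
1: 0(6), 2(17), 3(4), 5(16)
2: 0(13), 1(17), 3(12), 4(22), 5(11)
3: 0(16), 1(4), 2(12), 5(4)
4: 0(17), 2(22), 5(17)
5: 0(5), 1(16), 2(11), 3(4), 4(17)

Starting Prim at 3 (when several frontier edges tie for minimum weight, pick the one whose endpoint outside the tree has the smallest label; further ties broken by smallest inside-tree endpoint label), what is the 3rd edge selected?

0-5

Grow the tree from 3 using Prim:
Step 1: cheapest edge leaving the tree is 1—3 (4); add 1.
Step 2: cheapest edge leaving the tree is 3—5 (4); add 5.
Step 3: cheapest edge leaving the tree is 0—5 (5); add 0.
Step 4: cheapest edge leaving the tree is 2—5 (11); add 2.
Step 5: cheapest edge leaving the tree is 0—4 (17); add 4.
The 3rd edge added is 0—5.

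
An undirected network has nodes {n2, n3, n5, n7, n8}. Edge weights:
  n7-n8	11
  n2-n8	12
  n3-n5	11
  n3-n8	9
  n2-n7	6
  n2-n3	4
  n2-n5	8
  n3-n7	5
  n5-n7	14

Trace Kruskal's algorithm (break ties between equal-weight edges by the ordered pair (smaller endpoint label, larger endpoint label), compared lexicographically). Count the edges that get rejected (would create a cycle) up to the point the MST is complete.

1

Sort edges by weight, then run Kruskal:
n2-n3 (4): add — endpoints in different components.
n3-n7 (5): add — endpoints in different components.
n2-n7 (6): skip — n7 and n2 already connected.
n2-n5 (8): add — endpoints in different components.
n3-n8 (9): add — endpoints in different components.
Edges rejected before the tree was complete: 1.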